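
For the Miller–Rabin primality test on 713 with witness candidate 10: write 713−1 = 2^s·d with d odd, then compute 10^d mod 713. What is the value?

713 − 1 = 712 = 2^3 · 89, so d = 89.
10^1 ≡ 10 (mod 713)
10^2 ≡ 10^2 = 100 ≡ 100 (mod 713)
10^4 ≡ 100^2 = 10000 ≡ 18 (mod 713)
10^8 ≡ 18^2 = 324 ≡ 324 (mod 713)
10^16 ≡ 324^2 = 104976 ≡ 165 (mod 713)
10^32 ≡ 165^2 = 27225 ≡ 131 (mod 713)
10^64 ≡ 131^2 = 17161 ≡ 49 (mod 713)
89 = 64 + 16 + 8 + 1 in binary powers of 2.
So 10^89 ≡ 49 · 165 · 324 · 10 ≡ 493 (mod 713).
Squaring chain: 493 → 629 → 639; never reaches −1, so base 10 is a Miller–Rabin witness that 713 is composite.

493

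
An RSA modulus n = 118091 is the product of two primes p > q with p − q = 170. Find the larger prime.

439

Since p = q + 170, we have 118091 = q(q + 170), so q² + 170q − 118091 = 0.
Discriminant: 170² + 4·118091 = 28900 + 472364 = 501264; √501264 = 708.
q = (−170 + 708)/2 = 269, and p = q + 170 = 439.
Check: 269 · 439 = 118091.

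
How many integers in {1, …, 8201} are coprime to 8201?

8004

Factor: 8201 = 59 · 139.
φ(8201) = (59−1) · (139−1) = 58 · 138 = 8004.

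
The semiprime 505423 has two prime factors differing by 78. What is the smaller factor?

673

Since p = q + 78, we have 505423 = q(q + 78), so q² + 78q − 505423 = 0.
Discriminant: 78² + 4·505423 = 6084 + 2021692 = 2027776; √2027776 = 1424.
q = (−78 + 1424)/2 = 673, and p = q + 78 = 751.
Check: 673 · 751 = 505423.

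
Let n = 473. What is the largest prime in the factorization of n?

43

473 = 11 · 43
43 is prime.
So 473 = 11 · 43; the largest prime factor is 43.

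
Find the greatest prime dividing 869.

869 = 11 · 79
79 is prime.
So 869 = 11 · 79; the largest prime factor is 79.

79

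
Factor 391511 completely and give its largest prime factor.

391511 = 53 · 7387
7387 = 83 · 89
89 is prime.
So 391511 = 53 · 83 · 89; the largest prime factor is 89.

89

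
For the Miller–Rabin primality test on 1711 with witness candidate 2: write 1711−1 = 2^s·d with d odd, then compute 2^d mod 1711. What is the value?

549

1711 − 1 = 1710 = 2^1 · 855, so d = 855.
2^1 ≡ 2 (mod 1711)
2^2 ≡ 2^2 = 4 ≡ 4 (mod 1711)
2^4 ≡ 4^2 = 16 ≡ 16 (mod 1711)
2^8 ≡ 16^2 = 256 ≡ 256 (mod 1711)
2^16 ≡ 256^2 = 65536 ≡ 518 (mod 1711)
2^32 ≡ 518^2 = 268324 ≡ 1408 (mod 1711)
2^64 ≡ 1408^2 = 1982464 ≡ 1126 (mod 1711)
2^128 ≡ 1126^2 = 1267876 ≡ 25 (mod 1711)
2^256 ≡ 25^2 = 625 ≡ 625 (mod 1711)
2^512 ≡ 625^2 = 390625 ≡ 517 (mod 1711)
855 = 512 + 256 + 64 + 16 + 4 + 2 + 1 in binary powers of 2.
So 2^855 ≡ 517 · 625 · 1126 · 518 · 16 · 4 · 2 ≡ 549 (mod 1711).
Squaring chain: 549; never reaches −1, so base 2 is a Miller–Rabin witness that 1711 is composite.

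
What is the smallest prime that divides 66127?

66127 is odd.
Digit sum 22, not divisible by 3.
Ends in 7: not divisible by 5.
7: 66127 = 7·9446 + 5
11: 66127 = 11·6011 + 6
13: 66127 = 13·5086 + 9
17: 66127 = 17·3889 + 14
19: 66127 = 19·3480 + 7
23: 66127 = 23·2875 + 2
29: 66127 = 29·2280 + 7
31: 66127 = 31·2133 + 4
37: 66127 = 37·1787 + 8
41: 66127 = 41·1612 + 35
43: 66127 = 43·1537 + 36
47: 66127 = 47·1406 + 45
53: 66127 = 53·1247 + 36
59: 66127 = 59·1120 + 47
61: 66127 = 61·1084 + 3
67: 66127 = 67·986 + 65
71: 66127 = 71·931 + 26
73: 66127 = 73·905 + 62
79: 66127 = 79·837 + 4
83: 66127 = 83·796 + 59
89: 66127 = 89·743

89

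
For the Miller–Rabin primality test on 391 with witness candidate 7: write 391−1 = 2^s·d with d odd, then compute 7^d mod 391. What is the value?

391 − 1 = 390 = 2^1 · 195, so d = 195.
7^1 ≡ 7 (mod 391)
7^2 ≡ 7^2 = 49 ≡ 49 (mod 391)
7^4 ≡ 49^2 = 2401 ≡ 55 (mod 391)
7^8 ≡ 55^2 = 3025 ≡ 288 (mod 391)
7^16 ≡ 288^2 = 82944 ≡ 52 (mod 391)
7^32 ≡ 52^2 = 2704 ≡ 358 (mod 391)
7^64 ≡ 358^2 = 128164 ≡ 307 (mod 391)
7^128 ≡ 307^2 = 94249 ≡ 18 (mod 391)
195 = 128 + 64 + 2 + 1 in binary powers of 2.
So 7^195 ≡ 18 · 307 · 49 · 7 ≡ 241 (mod 391).
Squaring chain: 241; never reaches −1, so base 7 is a Miller–Rabin witness that 391 is composite.

241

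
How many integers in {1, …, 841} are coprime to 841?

Factor: 841 = 29^2.
φ(841) = 29^1·(29−1) = 812.

812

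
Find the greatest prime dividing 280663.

280663 = 59 · 4757
4757 = 67 · 71
71 is prime.
So 280663 = 59 · 67 · 71; the largest prime factor is 71.

71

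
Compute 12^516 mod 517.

12^1 ≡ 12 (mod 517)
12^2 ≡ 12^2 = 144 ≡ 144 (mod 517)
12^4 ≡ 144^2 = 20736 ≡ 56 (mod 517)
12^8 ≡ 56^2 = 3136 ≡ 34 (mod 517)
12^16 ≡ 34^2 = 1156 ≡ 122 (mod 517)
12^32 ≡ 122^2 = 14884 ≡ 408 (mod 517)
12^64 ≡ 408^2 = 166464 ≡ 507 (mod 517)
12^128 ≡ 507^2 = 257049 ≡ 100 (mod 517)
12^256 ≡ 100^2 = 10000 ≡ 177 (mod 517)
12^512 ≡ 177^2 = 31329 ≡ 309 (mod 517)
516 = 512 + 4 in binary powers of 2.
So 12^516 ≡ 309 · 56 ≡ 243 (mod 517).
Since 243 ≠ 1, base 12 is a Fermat witness: 517 is composite.

243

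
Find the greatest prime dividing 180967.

180967 = 37 · 4891
4891 = 67 · 73
73 is prime.
So 180967 = 37 · 67 · 73; the largest prime factor is 73.

73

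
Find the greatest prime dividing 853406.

853406 = 2 · 426703
426703 = 53 · 8051
8051 = 83 · 97
97 is prime.
So 853406 = 2 · 53 · 83 · 97; the largest prime factor is 97.

97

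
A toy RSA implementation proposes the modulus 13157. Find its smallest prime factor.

59

13157 is odd.
Digit sum 17, not divisible by 3.
Ends in 7: not divisible by 5.
7: 13157 = 7·1879 + 4
11: 13157 = 11·1196 + 1
13: 13157 = 13·1012 + 1
17: 13157 = 17·773 + 16
19: 13157 = 19·692 + 9
23: 13157 = 23·572 + 1
29: 13157 = 29·453 + 20
31: 13157 = 31·424 + 13
37: 13157 = 37·355 + 22
41: 13157 = 41·320 + 37
43: 13157 = 43·305 + 42
47: 13157 = 47·279 + 44
53: 13157 = 53·248 + 13
59: 13157 = 59·223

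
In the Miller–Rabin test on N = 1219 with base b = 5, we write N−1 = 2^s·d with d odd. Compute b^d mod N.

1219 − 1 = 1218 = 2^1 · 609, so d = 609.
5^1 ≡ 5 (mod 1219)
5^2 ≡ 5^2 = 25 ≡ 25 (mod 1219)
5^4 ≡ 25^2 = 625 ≡ 625 (mod 1219)
5^8 ≡ 625^2 = 390625 ≡ 545 (mod 1219)
5^16 ≡ 545^2 = 297025 ≡ 808 (mod 1219)
5^32 ≡ 808^2 = 652864 ≡ 699 (mod 1219)
5^64 ≡ 699^2 = 488601 ≡ 1001 (mod 1219)
5^128 ≡ 1001^2 = 1002001 ≡ 1202 (mod 1219)
5^256 ≡ 1202^2 = 1444804 ≡ 289 (mod 1219)
5^512 ≡ 289^2 = 83521 ≡ 629 (mod 1219)
609 = 512 + 64 + 32 + 1 in binary powers of 2.
So 5^609 ≡ 629 · 1001 · 699 · 5 ≡ 1146 (mod 1219).
Squaring chain: 1146; never reaches −1, so base 5 is a Miller–Rabin witness that 1219 is composite.

1146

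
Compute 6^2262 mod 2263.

6^1 ≡ 6 (mod 2263)
6^2 ≡ 6^2 = 36 ≡ 36 (mod 2263)
6^4 ≡ 36^2 = 1296 ≡ 1296 (mod 2263)
6^8 ≡ 1296^2 = 1679616 ≡ 470 (mod 2263)
6^16 ≡ 470^2 = 220900 ≡ 1389 (mod 2263)
6^32 ≡ 1389^2 = 1929321 ≡ 1245 (mod 2263)
6^64 ≡ 1245^2 = 1550025 ≡ 2133 (mod 2263)
6^128 ≡ 2133^2 = 4549689 ≡ 1059 (mod 2263)
6^256 ≡ 1059^2 = 1121481 ≡ 1296 (mod 2263)
6^512 ≡ 1296^2 = 1679616 ≡ 470 (mod 2263)
6^1024 ≡ 470^2 = 220900 ≡ 1389 (mod 2263)
6^2048 ≡ 1389^2 = 1929321 ≡ 1245 (mod 2263)
2262 = 2048 + 128 + 64 + 16 + 4 + 2 in binary powers of 2.
So 6^2262 ≡ 1245 · 1059 · 2133 · 1389 · 1296 · 36 ≡ 2109 (mod 2263).
Since 2109 ≠ 1, base 6 is a Fermat witness: 2263 is composite.

2109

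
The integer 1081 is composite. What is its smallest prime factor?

23

1081 is odd.
Digit sum 10, not divisible by 3.
Ends in 1: not divisible by 5.
7: 1081 = 7·154 + 3
11: 1081 = 11·98 + 3
13: 1081 = 13·83 + 2
17: 1081 = 17·63 + 10
19: 1081 = 19·56 + 17
23: 1081 = 23·47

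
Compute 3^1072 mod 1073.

848

3^1 ≡ 3 (mod 1073)
3^2 ≡ 3^2 = 9 ≡ 9 (mod 1073)
3^4 ≡ 9^2 = 81 ≡ 81 (mod 1073)
3^8 ≡ 81^2 = 6561 ≡ 123 (mod 1073)
3^16 ≡ 123^2 = 15129 ≡ 107 (mod 1073)
3^32 ≡ 107^2 = 11449 ≡ 719 (mod 1073)
3^64 ≡ 719^2 = 516961 ≡ 848 (mod 1073)
3^128 ≡ 848^2 = 719104 ≡ 194 (mod 1073)
3^256 ≡ 194^2 = 37636 ≡ 81 (mod 1073)
3^512 ≡ 81^2 = 6561 ≡ 123 (mod 1073)
3^1024 ≡ 123^2 = 15129 ≡ 107 (mod 1073)
1072 = 1024 + 32 + 16 in binary powers of 2.
So 3^1072 ≡ 107 · 719 · 107 ≡ 848 (mod 1073).
Since 848 ≠ 1, base 3 is a Fermat witness: 1073 is composite.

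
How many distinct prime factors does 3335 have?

3335 = 5 · 667
667 = 23 · 29
3335 = 5 · 23 · 29, which has 3 distinct prime factors.

3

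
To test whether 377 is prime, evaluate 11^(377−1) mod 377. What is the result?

11^1 ≡ 11 (mod 377)
11^2 ≡ 11^2 = 121 ≡ 121 (mod 377)
11^4 ≡ 121^2 = 14641 ≡ 315 (mod 377)
11^8 ≡ 315^2 = 99225 ≡ 74 (mod 377)
11^16 ≡ 74^2 = 5476 ≡ 198 (mod 377)
11^32 ≡ 198^2 = 39204 ≡ 373 (mod 377)
11^64 ≡ 373^2 = 139129 ≡ 16 (mod 377)
11^128 ≡ 16^2 = 256 ≡ 256 (mod 377)
11^256 ≡ 256^2 = 65536 ≡ 315 (mod 377)
376 = 256 + 64 + 32 + 16 + 8 in binary powers of 2.
So 11^376 ≡ 315 · 16 · 373 · 198 · 74 ≡ 81 (mod 377).
Since 81 ≠ 1, base 11 is a Fermat witness: 377 is composite.

81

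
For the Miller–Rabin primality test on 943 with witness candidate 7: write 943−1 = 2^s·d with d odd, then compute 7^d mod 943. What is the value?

943 − 1 = 942 = 2^1 · 471, so d = 471.
7^1 ≡ 7 (mod 943)
7^2 ≡ 7^2 = 49 ≡ 49 (mod 943)
7^4 ≡ 49^2 = 2401 ≡ 515 (mod 943)
7^8 ≡ 515^2 = 265225 ≡ 242 (mod 943)
7^16 ≡ 242^2 = 58564 ≡ 98 (mod 943)
7^32 ≡ 98^2 = 9604 ≡ 174 (mod 943)
7^64 ≡ 174^2 = 30276 ≡ 100 (mod 943)
7^128 ≡ 100^2 = 10000 ≡ 570 (mod 943)
7^256 ≡ 570^2 = 324900 ≡ 508 (mod 943)
471 = 256 + 128 + 64 + 16 + 4 + 2 + 1 in binary powers of 2.
So 7^471 ≡ 508 · 570 · 100 · 98 · 515 · 49 · 7 ≡ 429 (mod 943).
Squaring chain: 429; never reaches −1, so base 7 is a Miller–Rabin witness that 943 is composite.

429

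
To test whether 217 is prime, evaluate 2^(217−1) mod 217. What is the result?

2^1 ≡ 2 (mod 217)
2^2 ≡ 2^2 = 4 ≡ 4 (mod 217)
2^4 ≡ 4^2 = 16 ≡ 16 (mod 217)
2^8 ≡ 16^2 = 256 ≡ 39 (mod 217)
2^16 ≡ 39^2 = 1521 ≡ 2 (mod 217)
2^32 ≡ 2^2 = 4 ≡ 4 (mod 217)
2^64 ≡ 4^2 = 16 ≡ 16 (mod 217)
2^128 ≡ 16^2 = 256 ≡ 39 (mod 217)
216 = 128 + 64 + 16 + 8 in binary powers of 2.
So 2^216 ≡ 39 · 16 · 2 · 39 ≡ 64 (mod 217).
Since 64 ≠ 1, base 2 is a Fermat witness: 217 is composite.

64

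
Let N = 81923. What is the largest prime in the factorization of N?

79

81923 = 17 · 4819
4819 = 61 · 79
79 is prime.
So 81923 = 17 · 61 · 79; the largest prime factor is 79.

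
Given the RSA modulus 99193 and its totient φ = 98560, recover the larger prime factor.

φ(n) = (p−1)(q−1) = n − (p+q) + 1, so p + q = 99193 − 98560 + 1 = 634.
p and q are the roots of t² − 634t + 99193 = 0.
Discriminant: 634² − 4·99193 = 401956 − 396772 = 5184; √5184 = 72.
q = (634 − 72)/2 = 281, p = (634 + 72)/2 = 353.
Check: 281 · 353 = 99193.

353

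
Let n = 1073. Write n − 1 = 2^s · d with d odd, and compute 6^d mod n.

734

1073 − 1 = 1072 = 2^4 · 67, so d = 67.
6^1 ≡ 6 (mod 1073)
6^2 ≡ 6^2 = 36 ≡ 36 (mod 1073)
6^4 ≡ 36^2 = 1296 ≡ 223 (mod 1073)
6^8 ≡ 223^2 = 49729 ≡ 371 (mod 1073)
6^16 ≡ 371^2 = 137641 ≡ 297 (mod 1073)
6^32 ≡ 297^2 = 88209 ≡ 223 (mod 1073)
6^64 ≡ 223^2 = 49729 ≡ 371 (mod 1073)
67 = 64 + 2 + 1 in binary powers of 2.
So 6^67 ≡ 371 · 36 · 6 ≡ 734 (mod 1073).
Squaring chain: 734 → 110 → 297 → 223; never reaches −1, so base 6 is a Miller–Rabin witness that 1073 is composite.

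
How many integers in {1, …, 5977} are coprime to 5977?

5796

Factor: 5977 = 43 · 139.
φ(5977) = (43−1) · (139−1) = 42 · 138 = 5796.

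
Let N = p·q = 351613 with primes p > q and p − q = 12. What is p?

Since p = q + 12, we have 351613 = q(q + 12), so q² + 12q − 351613 = 0.
Discriminant: 12² + 4·351613 = 144 + 1406452 = 1406596; √1406596 = 1186.
q = (−12 + 1186)/2 = 587, and p = q + 12 = 599.
Check: 587 · 599 = 351613.

599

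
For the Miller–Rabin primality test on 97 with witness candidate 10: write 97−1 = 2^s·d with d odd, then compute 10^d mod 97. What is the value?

97 − 1 = 96 = 2^5 · 3, so d = 3.
10^1 ≡ 10 (mod 97)
10^2 ≡ 10^2 = 100 ≡ 3 (mod 97)
3 = 2 + 1 in binary powers of 2.
So 10^3 ≡ 3 · 10 ≡ 30 (mod 97).
Squaring chain: 30 → 27 → 50 → 75 → 96; reaches −1, so base 10 does not prove 97 composite.

30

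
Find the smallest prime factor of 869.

11

869 is odd.
Digit sum 23, not divisible by 3.
Ends in 9: not divisible by 5.
7: 869 = 7·124 + 1
11: 869 = 11·79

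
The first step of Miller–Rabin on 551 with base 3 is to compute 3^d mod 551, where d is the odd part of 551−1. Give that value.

551 − 1 = 550 = 2^1 · 275, so d = 275.
3^1 ≡ 3 (mod 551)
3^2 ≡ 3^2 = 9 ≡ 9 (mod 551)
3^4 ≡ 9^2 = 81 ≡ 81 (mod 551)
3^8 ≡ 81^2 = 6561 ≡ 500 (mod 551)
3^16 ≡ 500^2 = 250000 ≡ 397 (mod 551)
3^32 ≡ 397^2 = 157609 ≡ 23 (mod 551)
3^64 ≡ 23^2 = 529 ≡ 529 (mod 551)
3^128 ≡ 529^2 = 279841 ≡ 484 (mod 551)
3^256 ≡ 484^2 = 234256 ≡ 81 (mod 551)
275 = 256 + 16 + 2 + 1 in binary powers of 2.
So 3^275 ≡ 81 · 397 · 9 · 3 ≡ 414 (mod 551).
Squaring chain: 414; never reaches −1, so base 3 is a Miller–Rabin witness that 551 is composite.

414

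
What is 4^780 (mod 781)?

474

4^1 ≡ 4 (mod 781)
4^2 ≡ 4^2 = 16 ≡ 16 (mod 781)
4^4 ≡ 16^2 = 256 ≡ 256 (mod 781)
4^8 ≡ 256^2 = 65536 ≡ 713 (mod 781)
4^16 ≡ 713^2 = 508369 ≡ 719 (mod 781)
4^32 ≡ 719^2 = 516961 ≡ 720 (mod 781)
4^64 ≡ 720^2 = 518400 ≡ 597 (mod 781)
4^128 ≡ 597^2 = 356409 ≡ 273 (mod 781)
4^256 ≡ 273^2 = 74529 ≡ 334 (mod 781)
4^512 ≡ 334^2 = 111556 ≡ 654 (mod 781)
780 = 512 + 256 + 8 + 4 in binary powers of 2.
So 4^780 ≡ 654 · 334 · 713 · 256 ≡ 474 (mod 781).
Since 474 ≠ 1, base 4 is a Fermat witness: 781 is composite.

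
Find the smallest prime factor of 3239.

3239 is odd.
Digit sum 17, not divisible by 3.
Ends in 9: not divisible by 5.
7: 3239 = 7·462 + 5
11: 3239 = 11·294 + 5
13: 3239 = 13·249 + 2
17: 3239 = 17·190 + 9
19: 3239 = 19·170 + 9
23: 3239 = 23·140 + 19
29: 3239 = 29·111 + 20
31: 3239 = 31·104 + 15
37: 3239 = 37·87 + 20
41: 3239 = 41·79

41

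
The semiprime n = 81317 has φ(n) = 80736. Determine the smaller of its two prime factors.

φ(n) = (p−1)(q−1) = n − (p+q) + 1, so p + q = 81317 − 80736 + 1 = 582.
p and q are the roots of t² − 582t + 81317 = 0.
Discriminant: 582² − 4·81317 = 338724 − 325268 = 13456; √13456 = 116.
q = (582 − 116)/2 = 233, p = (582 + 116)/2 = 349.
Check: 233 · 349 = 81317.

233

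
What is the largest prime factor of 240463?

240463 = 37 · 6499
6499 = 67 · 97
97 is prime.
So 240463 = 37 · 67 · 97; the largest prime factor is 97.

97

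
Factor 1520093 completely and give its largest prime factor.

1520093 = 23 · 66091
66091 = 29 · 2279
2279 = 43 · 53
53 is prime.
So 1520093 = 23 · 29 · 43 · 53; the largest prime factor is 53.

53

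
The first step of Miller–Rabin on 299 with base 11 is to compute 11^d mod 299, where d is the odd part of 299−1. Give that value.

267

299 − 1 = 298 = 2^1 · 149, so d = 149.
11^1 ≡ 11 (mod 299)
11^2 ≡ 11^2 = 121 ≡ 121 (mod 299)
11^4 ≡ 121^2 = 14641 ≡ 289 (mod 299)
11^8 ≡ 289^2 = 83521 ≡ 100 (mod 299)
11^16 ≡ 100^2 = 10000 ≡ 133 (mod 299)
11^32 ≡ 133^2 = 17689 ≡ 48 (mod 299)
11^64 ≡ 48^2 = 2304 ≡ 211 (mod 299)
11^128 ≡ 211^2 = 44521 ≡ 269 (mod 299)
149 = 128 + 16 + 4 + 1 in binary powers of 2.
So 11^149 ≡ 269 · 133 · 289 · 11 ≡ 267 (mod 299).
Squaring chain: 267; never reaches −1, so base 11 is a Miller–Rabin witness that 299 is composite.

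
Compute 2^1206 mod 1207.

2^1 ≡ 2 (mod 1207)
2^2 ≡ 2^2 = 4 ≡ 4 (mod 1207)
2^4 ≡ 4^2 = 16 ≡ 16 (mod 1207)
2^8 ≡ 16^2 = 256 ≡ 256 (mod 1207)
2^16 ≡ 256^2 = 65536 ≡ 358 (mod 1207)
2^32 ≡ 358^2 = 128164 ≡ 222 (mod 1207)
2^64 ≡ 222^2 = 49284 ≡ 1004 (mod 1207)
2^128 ≡ 1004^2 = 1008016 ≡ 171 (mod 1207)
2^256 ≡ 171^2 = 29241 ≡ 273 (mod 1207)
2^512 ≡ 273^2 = 74529 ≡ 902 (mod 1207)
2^1024 ≡ 902^2 = 813604 ≡ 86 (mod 1207)
1206 = 1024 + 128 + 32 + 16 + 4 + 2 in binary powers of 2.
So 2^1206 ≡ 86 · 171 · 222 · 358 · 16 · 4 ≡ 642 (mod 1207).
Since 642 ≠ 1, base 2 is a Fermat witness: 1207 is composite.

642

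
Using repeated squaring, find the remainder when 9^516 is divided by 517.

383

9^1 ≡ 9 (mod 517)
9^2 ≡ 9^2 = 81 ≡ 81 (mod 517)
9^4 ≡ 81^2 = 6561 ≡ 357 (mod 517)
9^8 ≡ 357^2 = 127449 ≡ 267 (mod 517)
9^16 ≡ 267^2 = 71289 ≡ 460 (mod 517)
9^32 ≡ 460^2 = 211600 ≡ 147 (mod 517)
9^64 ≡ 147^2 = 21609 ≡ 412 (mod 517)
9^128 ≡ 412^2 = 169744 ≡ 168 (mod 517)
9^256 ≡ 168^2 = 28224 ≡ 306 (mod 517)
9^512 ≡ 306^2 = 93636 ≡ 59 (mod 517)
516 = 512 + 4 in binary powers of 2.
So 9^516 ≡ 59 · 357 ≡ 383 (mod 517).
Since 383 ≠ 1, base 9 is a Fermat witness: 517 is composite.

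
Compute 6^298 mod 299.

121

6^1 ≡ 6 (mod 299)
6^2 ≡ 6^2 = 36 ≡ 36 (mod 299)
6^4 ≡ 36^2 = 1296 ≡ 100 (mod 299)
6^8 ≡ 100^2 = 10000 ≡ 133 (mod 299)
6^16 ≡ 133^2 = 17689 ≡ 48 (mod 299)
6^32 ≡ 48^2 = 2304 ≡ 211 (mod 299)
6^64 ≡ 211^2 = 44521 ≡ 269 (mod 299)
6^128 ≡ 269^2 = 72361 ≡ 3 (mod 299)
6^256 ≡ 3^2 = 9 ≡ 9 (mod 299)
298 = 256 + 32 + 8 + 2 in binary powers of 2.
So 6^298 ≡ 9 · 211 · 133 · 36 ≡ 121 (mod 299).
Since 121 ≠ 1, base 6 is a Fermat witness: 299 is composite.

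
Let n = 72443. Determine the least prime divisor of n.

7

72443 is odd.
Digit sum 20, not divisible by 3.
Ends in 3: not divisible by 5.
7: 72443 = 7·10349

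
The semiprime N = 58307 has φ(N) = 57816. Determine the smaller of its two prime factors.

φ(n) = (p−1)(q−1) = n − (p+q) + 1, so p + q = 58307 − 57816 + 1 = 492.
p and q are the roots of t² − 492t + 58307 = 0.
Discriminant: 492² − 4·58307 = 242064 − 233228 = 8836; √8836 = 94.
q = (492 − 94)/2 = 199, p = (492 + 94)/2 = 293.
Check: 199 · 293 = 58307.

199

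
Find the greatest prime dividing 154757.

61

154757 = 43 · 3599
3599 = 59 · 61
61 is prime.
So 154757 = 43 · 59 · 61; the largest prime factor is 61.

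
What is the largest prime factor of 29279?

67

29279 = 19 · 1541
1541 = 23 · 67
67 is prime.
So 29279 = 19 · 23 · 67; the largest prime factor is 67.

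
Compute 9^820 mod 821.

1

9^1 ≡ 9 (mod 821)
9^2 ≡ 9^2 = 81 ≡ 81 (mod 821)
9^4 ≡ 81^2 = 6561 ≡ 814 (mod 821)
9^8 ≡ 814^2 = 662596 ≡ 49 (mod 821)
9^16 ≡ 49^2 = 2401 ≡ 759 (mod 821)
9^32 ≡ 759^2 = 576081 ≡ 560 (mod 821)
9^64 ≡ 560^2 = 313600 ≡ 799 (mod 821)
9^128 ≡ 799^2 = 638401 ≡ 484 (mod 821)
9^256 ≡ 484^2 = 234256 ≡ 271 (mod 821)
9^512 ≡ 271^2 = 73441 ≡ 372 (mod 821)
820 = 512 + 256 + 32 + 16 + 4 in binary powers of 2.
So 9^820 ≡ 372 · 271 · 560 · 759 · 814 ≡ 1 (mod 821).
Since the result is 1, base 9 gives no evidence that 821 is composite.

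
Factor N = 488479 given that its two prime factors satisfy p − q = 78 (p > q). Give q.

Since p = q + 78, we have 488479 = q(q + 78), so q² + 78q − 488479 = 0.
Discriminant: 78² + 4·488479 = 6084 + 1953916 = 1960000; √1960000 = 1400.
q = (−78 + 1400)/2 = 661, and p = q + 78 = 739.
Check: 661 · 739 = 488479.

661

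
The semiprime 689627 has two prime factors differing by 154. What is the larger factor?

Since p = q + 154, we have 689627 = q(q + 154), so q² + 154q − 689627 = 0.
Discriminant: 154² + 4·689627 = 23716 + 2758508 = 2782224; √2782224 = 1668.
q = (−154 + 1668)/2 = 757, and p = q + 154 = 911.
Check: 757 · 911 = 689627.

911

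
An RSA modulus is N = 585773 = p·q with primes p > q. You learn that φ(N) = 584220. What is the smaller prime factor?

φ(n) = (p−1)(q−1) = n − (p+q) + 1, so p + q = 585773 − 584220 + 1 = 1554.
p and q are the roots of t² − 1554t + 585773 = 0.
Discriminant: 1554² − 4·585773 = 2414916 − 2343092 = 71824; √71824 = 268.
q = (1554 − 268)/2 = 643, p = (1554 + 268)/2 = 911.
Check: 643 · 911 = 585773.

643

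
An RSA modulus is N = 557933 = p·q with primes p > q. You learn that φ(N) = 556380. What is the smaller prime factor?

φ(n) = (p−1)(q−1) = n − (p+q) + 1, so p + q = 557933 − 556380 + 1 = 1554.
p and q are the roots of t² − 1554t + 557933 = 0.
Discriminant: 1554² − 4·557933 = 2414916 − 2231732 = 183184; √183184 = 428.
q = (1554 − 428)/2 = 563, p = (1554 + 428)/2 = 991.
Check: 563 · 991 = 557933.

563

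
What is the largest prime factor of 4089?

4089 = 3 · 1363
1363 = 29 · 47
47 is prime.
So 4089 = 3 · 29 · 47; the largest prime factor is 47.

47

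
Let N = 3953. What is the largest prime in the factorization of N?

3953 = 59 · 67
67 is prime.
So 3953 = 59 · 67; the largest prime factor is 67.

67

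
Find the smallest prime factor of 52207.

17

52207 is odd.
Digit sum 16, not divisible by 3.
Ends in 7: not divisible by 5.
7: 52207 = 7·7458 + 1
11: 52207 = 11·4746 + 1
13: 52207 = 13·4015 + 12
17: 52207 = 17·3071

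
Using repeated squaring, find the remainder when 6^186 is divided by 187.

49

6^1 ≡ 6 (mod 187)
6^2 ≡ 6^2 = 36 ≡ 36 (mod 187)
6^4 ≡ 36^2 = 1296 ≡ 174 (mod 187)
6^8 ≡ 174^2 = 30276 ≡ 169 (mod 187)
6^16 ≡ 169^2 = 28561 ≡ 137 (mod 187)
6^32 ≡ 137^2 = 18769 ≡ 69 (mod 187)
6^64 ≡ 69^2 = 4761 ≡ 86 (mod 187)
6^128 ≡ 86^2 = 7396 ≡ 103 (mod 187)
186 = 128 + 32 + 16 + 8 + 2 in binary powers of 2.
So 6^186 ≡ 103 · 69 · 137 · 169 · 36 ≡ 49 (mod 187).
Since 49 ≠ 1, base 6 is a Fermat witness: 187 is composite.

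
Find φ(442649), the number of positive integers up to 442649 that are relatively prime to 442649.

421200

Factor: 442649 = 31 · 109 · 131.
φ(442649) = (31−1) · (109−1) · (131−1) = 30 · 108 · 130 = 421200.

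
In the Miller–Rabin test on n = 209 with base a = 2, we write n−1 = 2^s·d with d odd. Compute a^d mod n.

209 − 1 = 208 = 2^4 · 13, so d = 13.
2^1 ≡ 2 (mod 209)
2^2 ≡ 2^2 = 4 ≡ 4 (mod 209)
2^4 ≡ 4^2 = 16 ≡ 16 (mod 209)
2^8 ≡ 16^2 = 256 ≡ 47 (mod 209)
13 = 8 + 4 + 1 in binary powers of 2.
So 2^13 ≡ 47 · 16 · 2 ≡ 41 (mod 209).
Squaring chain: 41 → 9 → 81 → 82; never reaches −1, so base 2 is a Miller–Rabin witness that 209 is composite.

41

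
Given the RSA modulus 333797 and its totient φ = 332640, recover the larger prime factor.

φ(n) = (p−1)(q−1) = n − (p+q) + 1, so p + q = 333797 − 332640 + 1 = 1158.
p and q are the roots of t² − 1158t + 333797 = 0.
Discriminant: 1158² − 4·333797 = 1340964 − 1335188 = 5776; √5776 = 76.
q = (1158 − 76)/2 = 541, p = (1158 + 76)/2 = 617.
Check: 541 · 617 = 333797.

617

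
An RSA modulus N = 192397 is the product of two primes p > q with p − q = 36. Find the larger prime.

457

Since p = q + 36, we have 192397 = q(q + 36), so q² + 36q − 192397 = 0.
Discriminant: 36² + 4·192397 = 1296 + 769588 = 770884; √770884 = 878.
q = (−36 + 878)/2 = 421, and p = q + 36 = 457.
Check: 421 · 457 = 192397.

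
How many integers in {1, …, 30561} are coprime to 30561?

Factor: 30561 = 3 · 61 · 167.
φ(30561) = (3−1) · (61−1) · (167−1) = 2 · 60 · 166 = 19920.

19920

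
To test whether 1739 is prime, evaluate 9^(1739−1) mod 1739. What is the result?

9^1 ≡ 9 (mod 1739)
9^2 ≡ 9^2 = 81 ≡ 81 (mod 1739)
9^4 ≡ 81^2 = 6561 ≡ 1344 (mod 1739)
9^8 ≡ 1344^2 = 1806336 ≡ 1254 (mod 1739)
9^16 ≡ 1254^2 = 1572516 ≡ 460 (mod 1739)
9^32 ≡ 460^2 = 211600 ≡ 1181 (mod 1739)
9^64 ≡ 1181^2 = 1394761 ≡ 83 (mod 1739)
9^128 ≡ 83^2 = 6889 ≡ 1672 (mod 1739)
9^256 ≡ 1672^2 = 2795584 ≡ 1011 (mod 1739)
9^512 ≡ 1011^2 = 1022121 ≡ 1328 (mod 1739)
9^1024 ≡ 1328^2 = 1763584 ≡ 238 (mod 1739)
1738 = 1024 + 512 + 128 + 64 + 8 + 2 in binary powers of 2.
So 9^1738 ≡ 238 · 1328 · 1672 · 83 · 1254 · 81 ≡ 638 (mod 1739).
Since 638 ≠ 1, base 9 is a Fermat witness: 1739 is composite.

638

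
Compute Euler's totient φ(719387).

694144

Factor: 719387 = 59 · 89 · 137.
φ(719387) = (59−1) · (89−1) · (137−1) = 58 · 88 · 136 = 694144.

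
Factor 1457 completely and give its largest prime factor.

1457 = 31 · 47
47 is prime.
So 1457 = 31 · 47; the largest prime factor is 47.

47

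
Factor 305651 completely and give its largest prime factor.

305651 = 53 · 5767
5767 = 73 · 79
79 is prime.
So 305651 = 53 · 73 · 79; the largest prime factor is 79.

79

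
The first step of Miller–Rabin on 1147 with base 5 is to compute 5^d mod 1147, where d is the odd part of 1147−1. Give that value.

1147 − 1 = 1146 = 2^1 · 573, so d = 573.
5^1 ≡ 5 (mod 1147)
5^2 ≡ 5^2 = 25 ≡ 25 (mod 1147)
5^4 ≡ 25^2 = 625 ≡ 625 (mod 1147)
5^8 ≡ 625^2 = 390625 ≡ 645 (mod 1147)
5^16 ≡ 645^2 = 416025 ≡ 811 (mod 1147)
5^32 ≡ 811^2 = 657721 ≡ 490 (mod 1147)
5^64 ≡ 490^2 = 240100 ≡ 377 (mod 1147)
5^128 ≡ 377^2 = 142129 ≡ 1048 (mod 1147)
5^256 ≡ 1048^2 = 1098304 ≡ 625 (mod 1147)
5^512 ≡ 625^2 = 390625 ≡ 645 (mod 1147)
573 = 512 + 32 + 16 + 8 + 4 + 1 in binary powers of 2.
So 5^573 ≡ 645 · 490 · 811 · 645 · 625 · 5 ≡ 156 (mod 1147).
Squaring chain: 156; never reaches −1, so base 5 is a Miller–Rabin witness that 1147 is composite.

156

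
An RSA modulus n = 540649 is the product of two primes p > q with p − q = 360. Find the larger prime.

937

Since p = q + 360, we have 540649 = q(q + 360), so q² + 360q − 540649 = 0.
Discriminant: 360² + 4·540649 = 129600 + 2162596 = 2292196; √2292196 = 1514.
q = (−360 + 1514)/2 = 577, and p = q + 360 = 937.
Check: 577 · 937 = 540649.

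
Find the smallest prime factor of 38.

38 is even: 2 divides it.

2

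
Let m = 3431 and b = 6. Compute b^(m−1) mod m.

6^1 ≡ 6 (mod 3431)
6^2 ≡ 6^2 = 36 ≡ 36 (mod 3431)
6^4 ≡ 36^2 = 1296 ≡ 1296 (mod 3431)
6^8 ≡ 1296^2 = 1679616 ≡ 1857 (mod 3431)
6^16 ≡ 1857^2 = 3448449 ≡ 294 (mod 3431)
6^32 ≡ 294^2 = 86436 ≡ 661 (mod 3431)
6^64 ≡ 661^2 = 436921 ≡ 1184 (mod 3431)
6^128 ≡ 1184^2 = 1401856 ≡ 2008 (mod 3431)
6^256 ≡ 2008^2 = 4032064 ≡ 639 (mod 3431)
6^512 ≡ 639^2 = 408321 ≡ 32 (mod 3431)
6^1024 ≡ 32^2 = 1024 ≡ 1024 (mod 3431)
6^2048 ≡ 1024^2 = 1048576 ≡ 2121 (mod 3431)
3430 = 2048 + 1024 + 256 + 64 + 32 + 4 + 2 in binary powers of 2.
So 6^3430 ≡ 2121 · 1024 · 639 · 1184 · 661 · 1296 · 36 ≡ 1955 (mod 3431).
Since 1955 ≠ 1, base 6 is a Fermat witness: 3431 is composite.

1955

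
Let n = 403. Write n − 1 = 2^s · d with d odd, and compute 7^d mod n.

403 − 1 = 402 = 2^1 · 201, so d = 201.
7^1 ≡ 7 (mod 403)
7^2 ≡ 7^2 = 49 ≡ 49 (mod 403)
7^4 ≡ 49^2 = 2401 ≡ 386 (mod 403)
7^8 ≡ 386^2 = 148996 ≡ 289 (mod 403)
7^16 ≡ 289^2 = 83521 ≡ 100 (mod 403)
7^32 ≡ 100^2 = 10000 ≡ 328 (mod 403)
7^64 ≡ 328^2 = 107584 ≡ 386 (mod 403)
7^128 ≡ 386^2 = 148996 ≡ 289 (mod 403)
201 = 128 + 64 + 8 + 1 in binary powers of 2.
So 7^201 ≡ 289 · 386 · 289 · 7 ≡ 190 (mod 403).
Squaring chain: 190; never reaches −1, so base 7 is a Miller–Rabin witness that 403 is composite.

190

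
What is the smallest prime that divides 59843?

59843 is odd.
Digit sum 29, not divisible by 3.
Ends in 3: not divisible by 5.
7: 59843 = 7·8549

7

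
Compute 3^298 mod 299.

3^1 ≡ 3 (mod 299)
3^2 ≡ 3^2 = 9 ≡ 9 (mod 299)
3^4 ≡ 9^2 = 81 ≡ 81 (mod 299)
3^8 ≡ 81^2 = 6561 ≡ 282 (mod 299)
3^16 ≡ 282^2 = 79524 ≡ 289 (mod 299)
3^32 ≡ 289^2 = 83521 ≡ 100 (mod 299)
3^64 ≡ 100^2 = 10000 ≡ 133 (mod 299)
3^128 ≡ 133^2 = 17689 ≡ 48 (mod 299)
3^256 ≡ 48^2 = 2304 ≡ 211 (mod 299)
298 = 256 + 32 + 8 + 2 in binary powers of 2.
So 3^298 ≡ 211 · 100 · 282 · 9 ≡ 3 (mod 299).
Since 3 ≠ 1, base 3 is a Fermat witness: 299 is composite.

3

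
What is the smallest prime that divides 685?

685 is odd.
Digit sum 19, not divisible by 3.
Ends in 5: divisible by 5.

5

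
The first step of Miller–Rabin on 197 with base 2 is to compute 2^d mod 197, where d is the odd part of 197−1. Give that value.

183

197 − 1 = 196 = 2^2 · 49, so d = 49.
2^1 ≡ 2 (mod 197)
2^2 ≡ 2^2 = 4 ≡ 4 (mod 197)
2^4 ≡ 4^2 = 16 ≡ 16 (mod 197)
2^8 ≡ 16^2 = 256 ≡ 59 (mod 197)
2^16 ≡ 59^2 = 3481 ≡ 132 (mod 197)
2^32 ≡ 132^2 = 17424 ≡ 88 (mod 197)
49 = 32 + 16 + 1 in binary powers of 2.
So 2^49 ≡ 88 · 132 · 2 ≡ 183 (mod 197).
Squaring chain: 183 → 196; reaches −1, so base 2 does not prove 197 composite.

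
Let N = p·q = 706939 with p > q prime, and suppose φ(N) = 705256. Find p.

887

φ(n) = (p−1)(q−1) = n − (p+q) + 1, so p + q = 706939 − 705256 + 1 = 1684.
p and q are the roots of t² − 1684t + 706939 = 0.
Discriminant: 1684² − 4·706939 = 2835856 − 2827756 = 8100; √8100 = 90.
q = (1684 − 90)/2 = 797, p = (1684 + 90)/2 = 887.
Check: 797 · 887 = 706939.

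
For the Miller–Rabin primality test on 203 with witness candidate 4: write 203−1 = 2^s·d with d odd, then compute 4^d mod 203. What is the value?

93

203 − 1 = 202 = 2^1 · 101, so d = 101.
4^1 ≡ 4 (mod 203)
4^2 ≡ 4^2 = 16 ≡ 16 (mod 203)
4^4 ≡ 16^2 = 256 ≡ 53 (mod 203)
4^8 ≡ 53^2 = 2809 ≡ 170 (mod 203)
4^16 ≡ 170^2 = 28900 ≡ 74 (mod 203)
4^32 ≡ 74^2 = 5476 ≡ 198 (mod 203)
4^64 ≡ 198^2 = 39204 ≡ 25 (mod 203)
101 = 64 + 32 + 4 + 1 in binary powers of 2.
So 4^101 ≡ 25 · 198 · 53 · 4 ≡ 93 (mod 203).
Squaring chain: 93; never reaches −1, so base 4 is a Miller–Rabin witness that 203 is composite.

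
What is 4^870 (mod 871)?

14

4^1 ≡ 4 (mod 871)
4^2 ≡ 4^2 = 16 ≡ 16 (mod 871)
4^4 ≡ 16^2 = 256 ≡ 256 (mod 871)
4^8 ≡ 256^2 = 65536 ≡ 211 (mod 871)
4^16 ≡ 211^2 = 44521 ≡ 100 (mod 871)
4^32 ≡ 100^2 = 10000 ≡ 419 (mod 871)
4^64 ≡ 419^2 = 175561 ≡ 490 (mod 871)
4^128 ≡ 490^2 = 240100 ≡ 575 (mod 871)
4^256 ≡ 575^2 = 330625 ≡ 516 (mod 871)
4^512 ≡ 516^2 = 266256 ≡ 601 (mod 871)
870 = 512 + 256 + 64 + 32 + 4 + 2 in binary powers of 2.
So 4^870 ≡ 601 · 516 · 490 · 419 · 256 · 16 ≡ 14 (mod 871).
Since 14 ≠ 1, base 4 is a Fermat witness: 871 is composite.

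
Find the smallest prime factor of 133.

7

133 is odd.
Digit sum 7, not divisible by 3.
Ends in 3: not divisible by 5.
7: 133 = 7·19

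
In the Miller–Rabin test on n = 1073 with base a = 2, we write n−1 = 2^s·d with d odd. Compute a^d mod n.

540

1073 − 1 = 1072 = 2^4 · 67, so d = 67.
2^1 ≡ 2 (mod 1073)
2^2 ≡ 2^2 = 4 ≡ 4 (mod 1073)
2^4 ≡ 4^2 = 16 ≡ 16 (mod 1073)
2^8 ≡ 16^2 = 256 ≡ 256 (mod 1073)
2^16 ≡ 256^2 = 65536 ≡ 83 (mod 1073)
2^32 ≡ 83^2 = 6889 ≡ 451 (mod 1073)
2^64 ≡ 451^2 = 203401 ≡ 604 (mod 1073)
67 = 64 + 2 + 1 in binary powers of 2.
So 2^67 ≡ 604 · 4 · 2 ≡ 540 (mod 1073).
Squaring chain: 540 → 817 → 83 → 451; never reaches −1, so base 2 is a Miller–Rabin witness that 1073 is composite.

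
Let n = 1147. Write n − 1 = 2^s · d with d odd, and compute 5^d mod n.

1147 − 1 = 1146 = 2^1 · 573, so d = 573.
5^1 ≡ 5 (mod 1147)
5^2 ≡ 5^2 = 25 ≡ 25 (mod 1147)
5^4 ≡ 25^2 = 625 ≡ 625 (mod 1147)
5^8 ≡ 625^2 = 390625 ≡ 645 (mod 1147)
5^16 ≡ 645^2 = 416025 ≡ 811 (mod 1147)
5^32 ≡ 811^2 = 657721 ≡ 490 (mod 1147)
5^64 ≡ 490^2 = 240100 ≡ 377 (mod 1147)
5^128 ≡ 377^2 = 142129 ≡ 1048 (mod 1147)
5^256 ≡ 1048^2 = 1098304 ≡ 625 (mod 1147)
5^512 ≡ 625^2 = 390625 ≡ 645 (mod 1147)
573 = 512 + 32 + 16 + 8 + 4 + 1 in binary powers of 2.
So 5^573 ≡ 645 · 490 · 811 · 645 · 625 · 5 ≡ 156 (mod 1147).
Squaring chain: 156; never reaches −1, so base 5 is a Miller–Rabin witness that 1147 is composite.

156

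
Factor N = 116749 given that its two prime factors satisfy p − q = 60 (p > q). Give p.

Since p = q + 60, we have 116749 = q(q + 60), so q² + 60q − 116749 = 0.
Discriminant: 60² + 4·116749 = 3600 + 466996 = 470596; √470596 = 686.
q = (−60 + 686)/2 = 313, and p = q + 60 = 373.
Check: 313 · 373 = 116749.

373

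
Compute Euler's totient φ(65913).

43344

Factor: 65913 = 3 · 127 · 173.
φ(65913) = (3−1) · (127−1) · (173−1) = 2 · 126 · 172 = 43344.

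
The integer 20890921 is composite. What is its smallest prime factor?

73

20890921 is odd.
Digit sum 31, not divisible by 3.
Ends in 1: not divisible by 5.
7: 20890921 = 7·2984417 + 2
11: 20890921 = 11·1899174 + 7
13: 20890921 = 13·1606993 + 12
17: 20890921 = 17·1228877 + 12
19: 20890921 = 19·1099522 + 3
23: 20890921 = 23·908300 + 21
29: 20890921 = 29·720376 + 17
31: 20890921 = 31·673900 + 21
37: 20890921 = 37·564619 + 18
41: 20890921 = 41·509534 + 27
43: 20890921 = 43·485835 + 16
47: 20890921 = 47·444487 + 32
53: 20890921 = 53·394168 + 17
59: 20890921 = 59·354083 + 24
61: 20890921 = 61·342474 + 7
67: 20890921 = 67·311804 + 53
71: 20890921 = 71·294238 + 23
73: 20890921 = 73·286177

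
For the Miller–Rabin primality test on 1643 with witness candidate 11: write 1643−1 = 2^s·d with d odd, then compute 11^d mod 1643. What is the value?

1643 − 1 = 1642 = 2^1 · 821, so d = 821.
11^1 ≡ 11 (mod 1643)
11^2 ≡ 11^2 = 121 ≡ 121 (mod 1643)
11^4 ≡ 121^2 = 14641 ≡ 1497 (mod 1643)
11^8 ≡ 1497^2 = 2241009 ≡ 1600 (mod 1643)
11^16 ≡ 1600^2 = 2560000 ≡ 206 (mod 1643)
11^32 ≡ 206^2 = 42436 ≡ 1361 (mod 1643)
11^64 ≡ 1361^2 = 1852321 ≡ 660 (mod 1643)
11^128 ≡ 660^2 = 435600 ≡ 205 (mod 1643)
11^256 ≡ 205^2 = 42025 ≡ 950 (mod 1643)
11^512 ≡ 950^2 = 902500 ≡ 493 (mod 1643)
821 = 512 + 256 + 32 + 16 + 4 + 1 in binary powers of 2.
So 11^821 ≡ 493 · 950 · 1361 · 206 · 1497 · 11 ≡ 303 (mod 1643).
Squaring chain: 303; never reaches −1, so base 11 is a Miller–Rabin witness that 1643 is composite.

303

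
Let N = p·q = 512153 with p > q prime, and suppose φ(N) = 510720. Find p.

φ(n) = (p−1)(q−1) = n − (p+q) + 1, so p + q = 512153 − 510720 + 1 = 1434.
p and q are the roots of t² − 1434t + 512153 = 0.
Discriminant: 1434² − 4·512153 = 2056356 − 2048612 = 7744; √7744 = 88.
q = (1434 − 88)/2 = 673, p = (1434 + 88)/2 = 761.
Check: 673 · 761 = 512153.

761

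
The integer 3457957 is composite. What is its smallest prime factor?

3457957 is odd.
Digit sum 40, not divisible by 3.
Ends in 7: not divisible by 5.
7: 3457957 = 7·493993 + 6
11: 3457957 = 11·314359 + 8
13: 3457957 = 13·265996 + 9
17: 3457957 = 17·203409 + 4
19: 3457957 = 19·181997 + 14
23: 3457957 = 23·150345 + 22
29: 3457957 = 29·119239 + 26
31: 3457957 = 31·111547

31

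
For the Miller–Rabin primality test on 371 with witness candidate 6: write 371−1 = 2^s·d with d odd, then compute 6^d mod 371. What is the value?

371 − 1 = 370 = 2^1 · 185, so d = 185.
6^1 ≡ 6 (mod 371)
6^2 ≡ 6^2 = 36 ≡ 36 (mod 371)
6^4 ≡ 36^2 = 1296 ≡ 183 (mod 371)
6^8 ≡ 183^2 = 33489 ≡ 99 (mod 371)
6^16 ≡ 99^2 = 9801 ≡ 155 (mod 371)
6^32 ≡ 155^2 = 24025 ≡ 281 (mod 371)
6^64 ≡ 281^2 = 78961 ≡ 309 (mod 371)
6^128 ≡ 309^2 = 95481 ≡ 134 (mod 371)
185 = 128 + 32 + 16 + 8 + 1 in binary powers of 2.
So 6^185 ≡ 134 · 281 · 155 · 99 · 6 ≡ 216 (mod 371).
Squaring chain: 216; never reaches −1, so base 6 is a Miller–Rabin witness that 371 is composite.

216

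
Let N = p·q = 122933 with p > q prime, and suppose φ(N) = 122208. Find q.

φ(n) = (p−1)(q−1) = n − (p+q) + 1, so p + q = 122933 − 122208 + 1 = 726.
p and q are the roots of t² − 726t + 122933 = 0.
Discriminant: 726² − 4·122933 = 527076 − 491732 = 35344; √35344 = 188.
q = (726 − 188)/2 = 269, p = (726 + 188)/2 = 457.
Check: 269 · 457 = 122933.

269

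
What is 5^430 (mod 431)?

5^1 ≡ 5 (mod 431)
5^2 ≡ 5^2 = 25 ≡ 25 (mod 431)
5^4 ≡ 25^2 = 625 ≡ 194 (mod 431)
5^8 ≡ 194^2 = 37636 ≡ 139 (mod 431)
5^16 ≡ 139^2 = 19321 ≡ 357 (mod 431)
5^32 ≡ 357^2 = 127449 ≡ 304 (mod 431)
5^64 ≡ 304^2 = 92416 ≡ 182 (mod 431)
5^128 ≡ 182^2 = 33124 ≡ 368 (mod 431)
5^256 ≡ 368^2 = 135424 ≡ 90 (mod 431)
430 = 256 + 128 + 32 + 8 + 4 + 2 in binary powers of 2.
So 5^430 ≡ 90 · 368 · 304 · 139 · 194 · 25 ≡ 1 (mod 431).
Since the result is 1, base 5 gives no evidence that 431 is composite.

1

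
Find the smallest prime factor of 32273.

32273 is odd.
Digit sum 17, not divisible by 3.
Ends in 3: not divisible by 5.
7: 32273 = 7·4610 + 3
11: 32273 = 11·2933 + 10
13: 32273 = 13·2482 + 7
17: 32273 = 17·1898 + 7
19: 32273 = 19·1698 + 11
23: 32273 = 23·1403 + 4
29: 32273 = 29·1112 + 25
31: 32273 = 31·1041 + 2
37: 32273 = 37·872 + 9
41: 32273 = 41·787 + 6
43: 32273 = 43·750 + 23
47: 32273 = 47·686 + 31
53: 32273 = 53·608 + 49
59: 32273 = 59·547

59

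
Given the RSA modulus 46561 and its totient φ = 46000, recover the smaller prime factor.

101

φ(n) = (p−1)(q−1) = n − (p+q) + 1, so p + q = 46561 − 46000 + 1 = 562.
p and q are the roots of t² − 562t + 46561 = 0.
Discriminant: 562² − 4·46561 = 315844 − 186244 = 129600; √129600 = 360.
q = (562 − 360)/2 = 101, p = (562 + 360)/2 = 461.
Check: 101 · 461 = 46561.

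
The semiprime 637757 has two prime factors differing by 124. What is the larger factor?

Since p = q + 124, we have 637757 = q(q + 124), so q² + 124q − 637757 = 0.
Discriminant: 124² + 4·637757 = 15376 + 2551028 = 2566404; √2566404 = 1602.
q = (−124 + 1602)/2 = 739, and p = q + 124 = 863.
Check: 739 · 863 = 637757.

863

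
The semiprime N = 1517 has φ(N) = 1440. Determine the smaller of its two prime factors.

37

φ(n) = (p−1)(q−1) = n − (p+q) + 1, so p + q = 1517 − 1440 + 1 = 78.
p and q are the roots of t² − 78t + 1517 = 0.
Discriminant: 78² − 4·1517 = 6084 − 6068 = 16; √16 = 4.
q = (78 − 4)/2 = 37, p = (78 + 4)/2 = 41.
Check: 37 · 41 = 1517.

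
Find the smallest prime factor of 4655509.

4655509 is odd.
Digit sum 34, not divisible by 3.
Ends in 9: not divisible by 5.
7: 4655509 = 7·665072 + 5
11: 4655509 = 11·423228 + 1
13: 4655509 = 13·358116 + 1
17: 4655509 = 17·273853 + 8
19: 4655509 = 19·245026 + 15
23: 4655509 = 23·202413 + 10
29: 4655509 = 29·160534 + 23
31: 4655509 = 31·150177 + 22
37: 4655509 = 37·125824 + 21
41: 4655509 = 41·113549

41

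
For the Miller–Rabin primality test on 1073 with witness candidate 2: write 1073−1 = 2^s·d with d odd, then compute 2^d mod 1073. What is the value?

540

1073 − 1 = 1072 = 2^4 · 67, so d = 67.
2^1 ≡ 2 (mod 1073)
2^2 ≡ 2^2 = 4 ≡ 4 (mod 1073)
2^4 ≡ 4^2 = 16 ≡ 16 (mod 1073)
2^8 ≡ 16^2 = 256 ≡ 256 (mod 1073)
2^16 ≡ 256^2 = 65536 ≡ 83 (mod 1073)
2^32 ≡ 83^2 = 6889 ≡ 451 (mod 1073)
2^64 ≡ 451^2 = 203401 ≡ 604 (mod 1073)
67 = 64 + 2 + 1 in binary powers of 2.
So 2^67 ≡ 604 · 4 · 2 ≡ 540 (mod 1073).
Squaring chain: 540 → 817 → 83 → 451; never reaches −1, so base 2 is a Miller–Rabin witness that 1073 is composite.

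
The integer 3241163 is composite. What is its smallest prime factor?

37

3241163 is odd.
Digit sum 20, not divisible by 3.
Ends in 3: not divisible by 5.
7: 3241163 = 7·463023 + 2
11: 3241163 = 11·294651 + 2
13: 3241163 = 13·249320 + 3
17: 3241163 = 17·190656 + 11
19: 3241163 = 19·170587 + 10
23: 3241163 = 23·140920 + 3
29: 3241163 = 29·111764 + 7
31: 3241163 = 31·104553 + 20
37: 3241163 = 37·87599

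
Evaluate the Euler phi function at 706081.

678960

Factor: 706081 = 47 · 83 · 181.
φ(706081) = (47−1) · (83−1) · (181−1) = 46 · 82 · 180 = 678960.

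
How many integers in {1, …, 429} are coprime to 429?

240

Factor: 429 = 3 · 11 · 13.
φ(429) = (3−1) · (11−1) · (13−1) = 2 · 10 · 12 = 240.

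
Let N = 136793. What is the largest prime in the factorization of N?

89

136793 = 29 · 4717
4717 = 53 · 89
89 is prime.
So 136793 = 29 · 53 · 89; the largest prime factor is 89.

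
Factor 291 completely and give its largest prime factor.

97

291 = 3 · 97
97 is prime.
So 291 = 3 · 97; the largest prime factor is 97.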